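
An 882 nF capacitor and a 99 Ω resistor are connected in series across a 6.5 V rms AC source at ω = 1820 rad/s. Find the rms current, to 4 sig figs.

10.30 mA

X_C = 1/(ωC) = 623.0 Ω
Z = 99.00 − j623.0 Ω
|Z| = √(99.00² + 623.0²) = 630.8 Ω
I = V/|Z| = 6.5/630.8 = 10.30 mA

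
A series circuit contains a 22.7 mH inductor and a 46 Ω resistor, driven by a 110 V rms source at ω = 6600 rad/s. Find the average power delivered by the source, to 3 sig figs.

X_L = ωL = 150 Ω
Z = 46.0 + j150 Ω
|Z| = √(46.0² + 150²) = 157 Ω
∠Z = arctan(150/46.0) = 72.9°
I = V/|Z| = 702 mA
P = VI cos φ = 110 × 0.702 × cos(72.9°) = 22.7 W

22.7 W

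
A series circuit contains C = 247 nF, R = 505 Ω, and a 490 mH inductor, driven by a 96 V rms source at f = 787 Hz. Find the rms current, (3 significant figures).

57.1 mA

ω = 2πf = 4945 rad/s
X_L = ωL = 2420 Ω
X_C = 1/(ωC) = 819 Ω
Net reactance X = X_L − X_C = 1600 Ω
Z = 505 + j1600 Ω
|Z| = √(505² + 1600²) = 1680 Ω
I = V/|Z| = 96/1680 = 57.1 mA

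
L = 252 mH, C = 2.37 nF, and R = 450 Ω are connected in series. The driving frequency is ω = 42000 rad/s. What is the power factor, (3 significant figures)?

X_L = ωL = 10600 Ω
X_C = 1/(ωC) = 10000 Ω
Net reactance X = X_L − X_C = 538 Ω
Z = 450 + j538 Ω
|Z| = √(450² + 538²) = 701 Ω
∠Z = arctan(538/450) = 50.1°
cos φ = cos(50.1°) = 0.642

0.642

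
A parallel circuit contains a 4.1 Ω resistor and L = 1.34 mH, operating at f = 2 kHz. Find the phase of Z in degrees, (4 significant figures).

13.68°

ω = 2πf = 12570 rad/s
X_L = ωL = 16.84 Ω
Parallel: admittances add. Y = 1/R + 1/(jωL)
Y = (0.2439 − j0.05939) S
|Y| = 0.2510 S → |Z| = 1/|Y| = 3.984 Ω, ∠Z = −∠Y = 13.68°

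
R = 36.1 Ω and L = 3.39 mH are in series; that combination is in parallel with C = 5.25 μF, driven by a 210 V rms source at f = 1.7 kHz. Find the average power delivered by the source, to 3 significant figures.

609 W

ω = 2πf = 10680 rad/s
X_L = ωL = 36.2 Ω
X_C = 1/(ωC) = 17.8 Ω
Branch 1 (R+jX_L): Z₁ = 36.1 + j36.2 Ω, |Z₁| = 51.1 Ω
Branch 2 (−jX_C): Z₂ = −j17.8 Ω
Parallel: Z = Z₁Z₂/(Z₁+Z₂), |Z| = 22.5 Ω, ∠Z = -71.9°
I = V/|Z| = 9.33 A
P = VI cos φ = 210 × 9.33 × cos(-71.9°) = 609 W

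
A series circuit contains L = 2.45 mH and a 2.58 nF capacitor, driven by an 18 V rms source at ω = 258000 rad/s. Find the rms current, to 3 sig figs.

20.7 mA

X_L = ωL = 632 Ω
X_C = 1/(ωC) = 1500 Ω
Net reactance X = X_L − X_C = -870 Ω
Z = − j870 Ω
|Z| = √(0² + 870²) = 870 Ω
I = V/|Z| = 18/870 = 20.7 mA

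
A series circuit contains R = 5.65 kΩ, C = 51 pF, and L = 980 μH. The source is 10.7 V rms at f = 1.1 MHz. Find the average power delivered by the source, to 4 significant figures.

13.64 mW

ω = 2πf = 6.912e+06 rad/s
X_L = ωL = 6773 Ω
X_C = 1/(ωC) = 2837 Ω
Net reactance X = X_L − X_C = 3936 Ω
Z = 5650 + j3936 Ω
|Z| = √(5650² + 3936²) = 6886 Ω
∠Z = arctan(3936/5650) = 34.86°
I = V/|Z| = 1.554 mA
P = VI cos φ = 10.7 × 0.001554 × cos(34.86°) = 13.64 mW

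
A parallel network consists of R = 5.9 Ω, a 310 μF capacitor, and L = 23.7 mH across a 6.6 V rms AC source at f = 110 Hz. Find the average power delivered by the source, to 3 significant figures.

ω = 2πf = 691.2 rad/s
X_L = ωL = 16.4 Ω
X_C = 1/(ωC) = 4.67 Ω
Parallel: admittances add. Y = 1/R + 1/(jωL) + jωC
Y = (0.169 + j0.153) S
|Y| = 0.228 S → |Z| = 1/|Y| = 4.38 Ω, ∠Z = −∠Y = -42.1°
I = V/|Z| = 1.51 A
P = VI cos φ = 6.6 × 1.51 × cos(-42.1°) = 7.38 W

7.38 W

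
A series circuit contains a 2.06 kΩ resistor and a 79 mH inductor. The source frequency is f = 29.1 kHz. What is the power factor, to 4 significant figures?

0.1412

ω = 2πf = 182800 rad/s
X_L = ωL = 14440 Ω
Z = 2060 + j14440 Ω
|Z| = √(2060² + 14440²) = 14590 Ω
∠Z = arctan(14440/2060) = 81.88°
cos φ = cos(81.88°) = 0.1412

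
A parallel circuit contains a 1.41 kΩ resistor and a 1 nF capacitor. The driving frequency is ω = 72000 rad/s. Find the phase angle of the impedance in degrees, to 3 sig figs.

-5.80°

X_C = 1/(ωC) = 13900 Ω
Parallel: admittances add. Y = 1/R + jωC
Y = (0.000709 + j7.2e-05) S
|Y| = 0.000713 S → |Z| = 1/|Y| = 1400 Ω, ∠Z = −∠Y = -5.80°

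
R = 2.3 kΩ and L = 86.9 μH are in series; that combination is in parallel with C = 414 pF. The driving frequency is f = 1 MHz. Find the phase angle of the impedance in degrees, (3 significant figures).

-80.7°

ω = 2πf = 6.283e+06 rad/s
X_L = ωL = 546 Ω
X_C = 1/(ωC) = 384 Ω
Branch 1 (R+jX_L): Z₁ = 2300 + j546 Ω, |Z₁| = 2360 Ω
Branch 2 (−jX_C): Z₂ = −j384 Ω
Parallel: Z = Z₁Z₂/(Z₁+Z₂), |Z| = 394 Ω, ∠Z = -80.7°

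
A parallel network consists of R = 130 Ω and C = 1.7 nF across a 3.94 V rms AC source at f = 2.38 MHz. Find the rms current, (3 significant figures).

105 mA

ω = 2πf = 1.495e+07 rad/s
X_C = 1/(ωC) = 39.3 Ω
Parallel: admittances add. Y = 1/R + jωC
Y = (0.00769 + j0.0254) S
|Y| = 0.0266 S → |Z| = 1/|Y| = 37.7 Ω, ∠Z = −∠Y = -73.2°
I = V/|Z| = 3.94/37.7 = 105 mA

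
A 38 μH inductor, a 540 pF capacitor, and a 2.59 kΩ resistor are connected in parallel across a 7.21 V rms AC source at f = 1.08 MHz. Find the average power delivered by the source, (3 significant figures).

20.1 mW

ω = 2πf = 6.786e+06 rad/s
X_L = ωL = 258 Ω
X_C = 1/(ωC) = 273 Ω
Parallel: admittances add. Y = 1/R + 1/(jωL) + jωC
Y = (0.000386 − j0.000214) S
|Y| = 0.000441 S → |Z| = 1/|Y| = 2270 Ω, ∠Z = −∠Y = 29.0°
I = V/|Z| = 3.18 mA
P = VI cos φ = 7.21 × 0.00318 × cos(29.0°) = 20.1 mW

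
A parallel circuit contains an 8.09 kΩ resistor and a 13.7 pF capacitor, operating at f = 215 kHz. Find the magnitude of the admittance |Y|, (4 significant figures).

ω = 2πf = 1.351e+06 rad/s
X_C = 1/(ωC) = 54030 Ω
Parallel: admittances add. Y = 1/R + jωC
Y = (0.0001236 + j1.851e-05) S
|Y| = 0.0001250 S → |Z| = 1/|Y| = 8001 Ω, ∠Z = −∠Y = -8.515°

125.0 μS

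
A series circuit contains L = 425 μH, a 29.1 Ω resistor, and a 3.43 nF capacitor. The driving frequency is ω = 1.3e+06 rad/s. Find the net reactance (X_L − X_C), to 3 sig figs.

X_L = ωL = 552 Ω
X_C = 1/(ωC) = 224 Ω
X = 552 − 224 = 328 Ω

328 Ω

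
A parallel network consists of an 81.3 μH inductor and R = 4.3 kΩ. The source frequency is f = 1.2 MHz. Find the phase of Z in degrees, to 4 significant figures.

ω = 2πf = 7.54e+06 rad/s
X_L = ωL = 613.0 Ω
Parallel: admittances add. Y = 1/R + 1/(jωL)
Y = (0.0002326 − j0.001631) S
|Y| = 0.001648 S → |Z| = 1/|Y| = 606.9 Ω, ∠Z = −∠Y = 81.89°

81.89°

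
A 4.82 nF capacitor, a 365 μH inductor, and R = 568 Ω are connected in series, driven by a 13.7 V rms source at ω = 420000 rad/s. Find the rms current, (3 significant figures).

X_L = ωL = 153 Ω
X_C = 1/(ωC) = 494 Ω
Net reactance X = X_L − X_C = -341 Ω
Z = 568 − j341 Ω
|Z| = √(568² + 341²) = 662 Ω
I = V/|Z| = 13.7/662 = 20.7 mA

20.7 mA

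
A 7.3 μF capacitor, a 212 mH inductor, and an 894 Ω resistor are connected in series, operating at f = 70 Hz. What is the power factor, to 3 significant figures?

0.971

ω = 2πf = 439.8 rad/s
X_L = ωL = 93.2 Ω
X_C = 1/(ωC) = 311 Ω
Net reactance X = X_L − X_C = -218 Ω
Z = 894 − j218 Ω
|Z| = √(894² + 218²) = 920 Ω
∠Z = arctan(-218/894) = -13.7°
cos φ = cos(-13.7°) = 0.971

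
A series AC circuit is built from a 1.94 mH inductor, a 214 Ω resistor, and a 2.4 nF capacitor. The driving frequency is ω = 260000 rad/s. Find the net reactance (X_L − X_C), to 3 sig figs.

X_L = ωL = 504 Ω
X_C = 1/(ωC) = 1600 Ω
X = 504 − 1600 = -1100 Ω

-1100 Ω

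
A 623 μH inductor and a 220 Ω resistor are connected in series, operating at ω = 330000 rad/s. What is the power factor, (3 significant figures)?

X_L = ωL = 206 Ω
Z = 220 + j206 Ω
|Z| = √(220² + 206²) = 301 Ω
∠Z = arctan(206/220) = 43.1°
cos φ = cos(43.1°) = 0.731

0.731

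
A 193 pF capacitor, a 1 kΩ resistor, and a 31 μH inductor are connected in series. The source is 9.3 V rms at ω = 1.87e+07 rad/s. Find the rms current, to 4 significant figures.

8.901 mA

X_L = ωL = 579.7 Ω
X_C = 1/(ωC) = 277.1 Ω
Net reactance X = X_L − X_C = 302.6 Ω
Z = 1000 + j302.6 Ω
|Z| = √(1000² + 302.6²) = 1045 Ω
I = V/|Z| = 9.3/1045 = 8.901 mA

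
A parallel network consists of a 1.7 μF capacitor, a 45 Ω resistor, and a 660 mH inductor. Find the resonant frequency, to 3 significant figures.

ω₀ = 1/√(LC) = 1/√(0.66 × 1.7e-06) = 944.1 rad/s
f₀ = ω₀/(2π) = 150 Hz

150 Hz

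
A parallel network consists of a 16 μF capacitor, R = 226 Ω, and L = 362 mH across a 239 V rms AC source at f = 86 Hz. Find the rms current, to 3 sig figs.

ω = 2πf = 540.4 rad/s
X_L = ωL = 196 Ω
X_C = 1/(ωC) = 116 Ω
Parallel: admittances add. Y = 1/R + 1/(jωL) + jωC
Y = (0.00442 + j0.00353) S
|Y| = 0.00566 S → |Z| = 1/|Y| = 177 Ω, ∠Z = −∠Y = -38.6°
I = V/|Z| = 239/177 = 1.35 A

1.35 A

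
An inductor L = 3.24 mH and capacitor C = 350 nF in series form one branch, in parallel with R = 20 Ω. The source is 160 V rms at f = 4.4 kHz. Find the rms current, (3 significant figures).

14.1 A

ω = 2πf = 27650 rad/s
X_L = ωL = 89.6 Ω
X_C = 1/(ωC) = 103 Ω
Branch 1: Z₁ = R = 20.0 Ω
Branch 2 (series LC): Z₂ = j(X_L − X_C) = −j13.8 Ω
Parallel: Z = Z₁Z₂/(Z₁+Z₂), |Z| = 11.3 Ω, ∠Z = -55.4°
I = V/|Z| = 160/11.3 = 14.1 A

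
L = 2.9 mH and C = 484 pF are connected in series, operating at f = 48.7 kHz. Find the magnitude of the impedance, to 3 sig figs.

5860 Ω

ω = 2πf = 306000 rad/s
X_L = ωL = 887 Ω
X_C = 1/(ωC) = 6750 Ω
Net reactance X = X_L − X_C = -5860 Ω
Z = − j5860 Ω
|Z| = √(0² + 5860²) = 5860 Ω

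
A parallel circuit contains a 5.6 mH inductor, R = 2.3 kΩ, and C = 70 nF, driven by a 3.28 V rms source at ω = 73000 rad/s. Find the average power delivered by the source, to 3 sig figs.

X_L = ωL = 409 Ω
X_C = 1/(ωC) = 196 Ω
Parallel: admittances add. Y = 1/R + 1/(jωL) + jωC
Y = (0.000435 + j0.00266) S
|Y| = 0.00270 S → |Z| = 1/|Y| = 370 Ω, ∠Z = −∠Y = -80.7°
I = V/|Z| = 8.85 mA
P = VI cos φ = 3.28 × 0.00885 × cos(-80.7°) = 4.68 mW

4.68 mW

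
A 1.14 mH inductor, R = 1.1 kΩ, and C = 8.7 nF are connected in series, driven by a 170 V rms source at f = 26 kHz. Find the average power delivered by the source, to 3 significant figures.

21.5 W

ω = 2πf = 163400 rad/s
X_L = ωL = 186 Ω
X_C = 1/(ωC) = 704 Ω
Net reactance X = X_L − X_C = -517 Ω
Z = 1100 − j517 Ω
|Z| = √(1100² + 517²) = 1220 Ω
∠Z = arctan(-517/1100) = -25.2°
I = V/|Z| = 140 mA
P = VI cos φ = 170 × 0.140 × cos(-25.2°) = 21.5 W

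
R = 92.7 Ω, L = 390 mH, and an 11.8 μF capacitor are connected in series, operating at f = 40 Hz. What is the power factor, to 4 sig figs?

0.3614

ω = 2πf = 251.3 rad/s
X_L = ωL = 98.02 Ω
X_C = 1/(ωC) = 337.2 Ω
Net reactance X = X_L − X_C = -239.2 Ω
Z = 92.70 − j239.2 Ω
|Z| = √(92.70² + 239.2²) = 256.5 Ω
∠Z = arctan(-239.2/92.70) = -68.81°
cos φ = cos(-68.81°) = 0.3614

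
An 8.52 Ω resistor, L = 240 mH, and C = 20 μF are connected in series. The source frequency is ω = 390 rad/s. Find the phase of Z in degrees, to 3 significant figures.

-76.2°

X_L = ωL = 93.6 Ω
X_C = 1/(ωC) = 128 Ω
Net reactance X = X_L − X_C = -34.6 Ω
Z = 8.52 − j34.6 Ω
|Z| = √(8.52² + 34.6²) = 35.6 Ω
∠Z = arctan(-34.6/8.52) = -76.2°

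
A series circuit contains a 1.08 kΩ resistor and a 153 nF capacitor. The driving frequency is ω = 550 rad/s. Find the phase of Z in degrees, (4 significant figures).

X_C = 1/(ωC) = 11880 Ω
Z = 1080 − j11880 Ω
|Z| = √(1080² + 11880²) = 11930 Ω
∠Z = arctan(-11880/1080) = -84.81°

-84.81°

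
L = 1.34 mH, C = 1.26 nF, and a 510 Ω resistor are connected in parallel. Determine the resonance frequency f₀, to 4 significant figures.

122.5 kHz

ω₀ = 1/√(LC) = 1/√(0.00134 × 1.26e-09) = 769600 rad/s
f₀ = ω₀/(2π) = 122.5 kHz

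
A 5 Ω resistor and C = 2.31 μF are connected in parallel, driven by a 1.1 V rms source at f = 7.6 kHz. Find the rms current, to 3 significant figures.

251 mA

ω = 2πf = 47750 rad/s
X_C = 1/(ωC) = 9.07 Ω
Parallel: admittances add. Y = 1/R + jωC
Y = (0.200 + j0.110) S
|Y| = 0.228 S → |Z| = 1/|Y| = 4.38 Ω, ∠Z = −∠Y = -28.9°
I = V/|Z| = 1.1/4.38 = 251 mA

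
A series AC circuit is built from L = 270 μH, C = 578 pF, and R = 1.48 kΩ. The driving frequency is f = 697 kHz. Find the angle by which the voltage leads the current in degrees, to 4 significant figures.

28.01°

ω = 2πf = 4.379e+06 rad/s
X_L = ωL = 1182 Ω
X_C = 1/(ωC) = 395.1 Ω
Net reactance X = X_L − X_C = 787.4 Ω
Z = 1480 + j787.4 Ω
|Z| = √(1480² + 787.4²) = 1676 Ω
∠Z = arctan(787.4/1480) = 28.01°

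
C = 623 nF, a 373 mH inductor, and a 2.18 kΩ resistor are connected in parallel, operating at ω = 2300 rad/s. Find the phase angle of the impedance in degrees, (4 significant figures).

X_L = ωL = 857.9 Ω
X_C = 1/(ωC) = 697.9 Ω
Parallel: admittances add. Y = 1/R + 1/(jωL) + jωC
Y = (0.0004587 + j0.0002673) S
|Y| = 0.0005309 S → |Z| = 1/|Y| = 1884 Ω, ∠Z = −∠Y = -30.23°

-30.23°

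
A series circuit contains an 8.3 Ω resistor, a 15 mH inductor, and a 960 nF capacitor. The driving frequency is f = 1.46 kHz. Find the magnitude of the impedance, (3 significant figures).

ω = 2πf = 9173 rad/s
X_L = ωL = 138 Ω
X_C = 1/(ωC) = 114 Ω
Net reactance X = X_L − X_C = 24.0 Ω
Z = 8.30 + j24.0 Ω
|Z| = √(8.30² + 24.0²) = 25.4 Ω

25.4 Ω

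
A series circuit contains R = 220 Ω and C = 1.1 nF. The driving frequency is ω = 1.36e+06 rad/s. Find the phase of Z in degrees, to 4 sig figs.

X_C = 1/(ωC) = 668.4 Ω
Z = 220.0 − j668.4 Ω
|Z| = √(220.0² + 668.4²) = 703.7 Ω
∠Z = arctan(-668.4/220.0) = -71.78°

-71.78°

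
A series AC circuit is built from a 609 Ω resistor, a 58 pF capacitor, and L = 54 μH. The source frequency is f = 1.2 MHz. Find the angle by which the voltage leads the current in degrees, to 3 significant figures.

-72.0°

ω = 2πf = 7.54e+06 rad/s
X_L = ωL = 407 Ω
X_C = 1/(ωC) = 2290 Ω
Net reactance X = X_L − X_C = -1880 Ω
Z = 609 − j1880 Ω
|Z| = √(609² + 1880²) = 1980 Ω
∠Z = arctan(-1880/609) = -72.0°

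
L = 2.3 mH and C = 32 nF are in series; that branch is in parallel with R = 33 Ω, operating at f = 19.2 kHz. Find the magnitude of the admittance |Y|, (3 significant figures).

ω = 2πf = 120600 rad/s
X_L = ωL = 277 Ω
X_C = 1/(ωC) = 259 Ω
Branch 1: Z₁ = R = 33.0 Ω
Branch 2 (series LC): Z₂ = j(X_L − X_C) = j18.4 Ω
Parallel: Z = Z₁Z₂/(Z₁+Z₂), |Z| = 16.1 Ω, ∠Z = 60.8°
|Y| = 1/|Z| = 62.2 mS

62.2 mS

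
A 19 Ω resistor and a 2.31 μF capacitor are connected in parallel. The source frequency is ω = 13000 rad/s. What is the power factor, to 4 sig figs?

0.8686

X_C = 1/(ωC) = 33.30 Ω
Parallel: admittances add. Y = 1/R + jωC
Y = (0.05263 + j0.03003) S
|Y| = 0.06060 S → |Z| = 1/|Y| = 16.50 Ω, ∠Z = −∠Y = -29.71°
cos φ = cos(-29.71°) = 0.8686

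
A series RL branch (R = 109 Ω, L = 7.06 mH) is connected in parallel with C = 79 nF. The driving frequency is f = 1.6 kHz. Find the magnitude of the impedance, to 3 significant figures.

137 Ω

ω = 2πf = 10050 rad/s
X_L = ωL = 71.0 Ω
X_C = 1/(ωC) = 1260 Ω
Branch 1 (R+jX_L): Z₁ = 109 + j71.0 Ω, |Z₁| = 130 Ω
Branch 2 (−jX_C): Z₂ = −j1260 Ω
Parallel: Z = Z₁Z₂/(Z₁+Z₂), |Z| = 137 Ω, ∠Z = 27.8°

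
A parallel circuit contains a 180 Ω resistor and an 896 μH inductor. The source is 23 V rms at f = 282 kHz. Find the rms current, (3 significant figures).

129 mA

ω = 2πf = 1.772e+06 rad/s
X_L = ωL = 1590 Ω
Parallel: admittances add. Y = 1/R + 1/(jωL)
Y = (0.00556 − j0.000630) S
|Y| = 0.00559 S → |Z| = 1/|Y| = 179 Ω, ∠Z = −∠Y = 6.47°
I = V/|Z| = 23/179 = 129 mA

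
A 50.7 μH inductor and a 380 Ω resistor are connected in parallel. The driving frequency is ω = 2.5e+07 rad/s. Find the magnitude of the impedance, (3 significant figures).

X_L = ωL = 1270 Ω
Parallel: admittances add. Y = 1/R + 1/(jωL)
Y = (0.00263 − j0.000789) S
|Y| = 0.00275 S → |Z| = 1/|Y| = 364 Ω, ∠Z = −∠Y = 16.7°

364 Ω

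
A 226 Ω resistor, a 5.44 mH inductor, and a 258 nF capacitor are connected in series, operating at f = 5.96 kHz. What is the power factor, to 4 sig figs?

0.9142

ω = 2πf = 37450 rad/s
X_L = ωL = 203.7 Ω
X_C = 1/(ωC) = 103.5 Ω
Net reactance X = X_L − X_C = 100.2 Ω
Z = 226.0 + j100.2 Ω
|Z| = √(226.0² + 100.2²) = 247.2 Ω
∠Z = arctan(100.2/226.0) = 23.91°
cos φ = cos(23.91°) = 0.9142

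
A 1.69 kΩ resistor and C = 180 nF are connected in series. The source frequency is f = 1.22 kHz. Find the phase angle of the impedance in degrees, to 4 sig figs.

ω = 2πf = 7665 rad/s
X_C = 1/(ωC) = 724.7 Ω
Z = 1690 − j724.7 Ω
|Z| = √(1690² + 724.7²) = 1839 Ω
∠Z = arctan(-724.7/1690) = -23.21°

-23.21°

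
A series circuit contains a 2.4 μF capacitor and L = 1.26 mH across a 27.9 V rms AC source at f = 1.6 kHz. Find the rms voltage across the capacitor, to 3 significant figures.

ω = 2πf = 10050 rad/s
X_L = ωL = 12.7 Ω
X_C = 1/(ωC) = 41.4 Ω
Net reactance X = X_L − X_C = -28.8 Ω
Z = − j28.8 Ω
|Z| = √(0² + 28.8²) = 28.8 Ω
I = V/|Z| = 969 mA
V_C = I·|Z_C| = 0.969 × 41.4 = 40.2 V

40.2 V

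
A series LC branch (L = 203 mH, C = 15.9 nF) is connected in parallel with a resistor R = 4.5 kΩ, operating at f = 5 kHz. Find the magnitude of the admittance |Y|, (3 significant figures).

ω = 2πf = 31420 rad/s
X_L = ωL = 6380 Ω
X_C = 1/(ωC) = 2000 Ω
Branch 1: Z₁ = R = 4500 Ω
Branch 2 (series LC): Z₂ = j(X_L − X_C) = j4380 Ω
Parallel: Z = Z₁Z₂/(Z₁+Z₂), |Z| = 3140 Ω, ∠Z = 45.8°
|Y| = 1/|Z| = 319 μS

319 μS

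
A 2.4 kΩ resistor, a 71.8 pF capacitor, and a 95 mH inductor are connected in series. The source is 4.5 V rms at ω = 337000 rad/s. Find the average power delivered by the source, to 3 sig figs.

525 μW

X_L = ωL = 32000 Ω
X_C = 1/(ωC) = 41300 Ω
Net reactance X = X_L − X_C = -9310 Ω
Z = 2400 − j9310 Ω
|Z| = √(2400² + 9310²) = 9620 Ω
∠Z = arctan(-9310/2400) = -75.5°
I = V/|Z| = 468 μA
P = VI cos φ = 4.5 × 0.000468 × cos(-75.5°) = 525 μW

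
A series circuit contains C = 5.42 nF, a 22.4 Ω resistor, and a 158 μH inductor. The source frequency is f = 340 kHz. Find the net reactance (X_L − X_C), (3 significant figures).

251 Ω

ω = 2πf = 2.136e+06 rad/s
X_L = ωL = 338 Ω
X_C = 1/(ωC) = 86.4 Ω
X = 338 − 86.4 = 251 Ω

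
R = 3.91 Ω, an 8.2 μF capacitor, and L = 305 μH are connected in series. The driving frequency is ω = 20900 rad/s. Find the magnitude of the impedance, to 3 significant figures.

X_L = ωL = 6.37 Ω
X_C = 1/(ωC) = 5.83 Ω
Net reactance X = X_L − X_C = 0.540 Ω
Z = 3.91 + j0.540 Ω
|Z| = √(3.91² + 0.540²) = 3.95 Ω

3.95 Ω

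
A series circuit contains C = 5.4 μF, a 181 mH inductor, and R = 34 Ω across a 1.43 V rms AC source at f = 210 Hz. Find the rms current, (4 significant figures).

13.73 mA

ω = 2πf = 1319 rad/s
X_L = ωL = 238.8 Ω
X_C = 1/(ωC) = 140.3 Ω
Net reactance X = X_L − X_C = 98.48 Ω
Z = 34.00 + j98.48 Ω
|Z| = √(34.00² + 98.48²) = 104.2 Ω
I = V/|Z| = 1.43/104.2 = 13.73 mA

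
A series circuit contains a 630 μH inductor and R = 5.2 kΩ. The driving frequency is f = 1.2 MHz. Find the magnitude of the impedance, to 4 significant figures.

7043 Ω

ω = 2πf = 7.54e+06 rad/s
X_L = ωL = 4750 Ω
Z = 5200 + j4750 Ω
|Z| = √(5200² + 4750²) = 7043 Ω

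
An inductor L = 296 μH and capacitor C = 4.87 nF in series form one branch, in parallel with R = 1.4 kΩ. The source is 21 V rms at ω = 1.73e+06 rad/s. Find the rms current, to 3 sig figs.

55.4 mA

X_L = ωL = 512 Ω
X_C = 1/(ωC) = 119 Ω
Branch 1: Z₁ = R = 1400 Ω
Branch 2 (series LC): Z₂ = j(X_L − X_C) = j393 Ω
Parallel: Z = Z₁Z₂/(Z₁+Z₂), |Z| = 379 Ω, ∠Z = 74.3°
I = V/|Z| = 21/379 = 55.4 mA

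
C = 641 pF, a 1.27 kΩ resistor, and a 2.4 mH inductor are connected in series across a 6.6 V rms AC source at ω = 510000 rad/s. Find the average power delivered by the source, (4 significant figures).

X_L = ωL = 1224 Ω
X_C = 1/(ωC) = 3059 Ω
Net reactance X = X_L − X_C = -1835 Ω
Z = 1270 − j1835 Ω
|Z| = √(1270² + 1835²) = 2232 Ω
∠Z = arctan(-1835/1270) = -55.31°
I = V/|Z| = 2.958 mA
P = VI cos φ = 6.6 × 0.002958 × cos(-55.31°) = 11.11 mW

11.11 mW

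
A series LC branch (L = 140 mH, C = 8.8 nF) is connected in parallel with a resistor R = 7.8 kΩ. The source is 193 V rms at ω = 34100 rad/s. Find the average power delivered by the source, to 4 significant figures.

X_L = ωL = 4774 Ω
X_C = 1/(ωC) = 3332 Ω
Branch 1: Z₁ = R = 7800 Ω
Branch 2 (series LC): Z₂ = j(X_L − X_C) = j1442 Ω
Parallel: Z = Z₁Z₂/(Z₁+Z₂), |Z| = 1418 Ω, ∠Z = 79.53°
I = V/|Z| = 136.2 mA
P = VI cos φ = 193 × 0.1362 × cos(79.53°) = 4.776 W

4.776 W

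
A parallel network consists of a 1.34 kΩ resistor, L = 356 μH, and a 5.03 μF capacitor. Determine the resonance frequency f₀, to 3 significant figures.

3.76 kHz

ω₀ = 1/√(LC) = 1/√(0.000356 × 5.03e-06) = 23630 rad/s
f₀ = ω₀/(2π) = 3.76 kHz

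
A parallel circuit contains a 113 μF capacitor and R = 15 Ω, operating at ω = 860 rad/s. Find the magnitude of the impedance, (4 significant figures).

X_C = 1/(ωC) = 10.29 Ω
Parallel: admittances add. Y = 1/R + jωC
Y = (0.06667 + j0.09718) S
|Y| = 0.1178 S → |Z| = 1/|Y| = 8.485 Ω, ∠Z = −∠Y = -55.55°

8.485 Ω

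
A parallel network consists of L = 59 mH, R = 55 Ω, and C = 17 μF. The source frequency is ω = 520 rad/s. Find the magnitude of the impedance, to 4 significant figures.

33.43 Ω

X_L = ωL = 30.68 Ω
X_C = 1/(ωC) = 113.1 Ω
Parallel: admittances add. Y = 1/R + 1/(jωL) + jωC
Y = (0.01818 − j0.02375) S
|Y| = 0.02991 S → |Z| = 1/|Y| = 33.43 Ω, ∠Z = −∠Y = 52.57°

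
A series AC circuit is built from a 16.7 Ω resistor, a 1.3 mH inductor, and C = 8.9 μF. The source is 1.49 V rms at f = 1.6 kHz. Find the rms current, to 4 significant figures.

88.65 mA

ω = 2πf = 10050 rad/s
X_L = ωL = 13.07 Ω
X_C = 1/(ωC) = 11.18 Ω
Net reactance X = X_L − X_C = 1.892 Ω
Z = 16.70 + j1.892 Ω
|Z| = √(16.70² + 1.892²) = 16.81 Ω
I = V/|Z| = 1.49/16.81 = 88.65 mA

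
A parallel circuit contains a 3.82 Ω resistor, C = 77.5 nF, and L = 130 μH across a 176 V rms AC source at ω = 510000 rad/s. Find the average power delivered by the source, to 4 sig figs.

8.109 kW

X_L = ωL = 66.30 Ω
X_C = 1/(ωC) = 25.30 Ω
Parallel: admittances add. Y = 1/R + 1/(jωL) + jωC
Y = (0.2618 + j0.02444) S
|Y| = 0.2629 S → |Z| = 1/|Y| = 3.803 Ω, ∠Z = −∠Y = -5.334°
I = V/|Z| = 46.27 A
P = VI cos φ = 176 × 46.27 × cos(-5.334°) = 8.109 kW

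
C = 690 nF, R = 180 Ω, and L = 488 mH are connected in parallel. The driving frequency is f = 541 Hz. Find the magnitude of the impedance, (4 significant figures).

171.7 Ω

ω = 2πf = 3399 rad/s
X_L = ωL = 1659 Ω
X_C = 1/(ωC) = 426.4 Ω
Parallel: admittances add. Y = 1/R + 1/(jωL) + jωC
Y = (0.005556 + j0.001743) S
|Y| = 0.005822 S → |Z| = 1/|Y| = 171.7 Ω, ∠Z = −∠Y = -17.42°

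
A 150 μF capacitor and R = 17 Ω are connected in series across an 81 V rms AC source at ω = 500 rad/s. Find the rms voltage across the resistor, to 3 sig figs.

X_C = 1/(ωC) = 13.3 Ω
Z = 17.0 − j13.3 Ω
|Z| = √(17.0² + 13.3²) = 21.6 Ω
I = V/|Z| = 3.75 A
V_R = I·|Z_R| = 3.75 × 17.0 = 63.7 V

63.7 V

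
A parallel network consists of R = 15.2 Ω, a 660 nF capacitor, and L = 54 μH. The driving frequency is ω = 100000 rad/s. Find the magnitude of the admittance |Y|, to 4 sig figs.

136.1 mS

X_L = ωL = 5.400 Ω
X_C = 1/(ωC) = 15.15 Ω
Parallel: admittances add. Y = 1/R + 1/(jωL) + jωC
Y = (0.06579 − j0.1192) S
|Y| = 0.1361 S → |Z| = 1/|Y| = 7.346 Ω, ∠Z = −∠Y = 61.10°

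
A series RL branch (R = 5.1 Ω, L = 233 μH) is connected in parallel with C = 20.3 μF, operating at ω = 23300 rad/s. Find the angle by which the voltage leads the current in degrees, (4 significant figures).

-76.23°

X_L = ωL = 5.429 Ω
X_C = 1/(ωC) = 2.114 Ω
Branch 1 (R+jX_L): Z₁ = 5.100 + j5.429 Ω, |Z₁| = 7.449 Ω
Branch 2 (−jX_C): Z₂ = −j2.114 Ω
Parallel: Z = Z₁Z₂/(Z₁+Z₂), |Z| = 2.589 Ω, ∠Z = -76.23°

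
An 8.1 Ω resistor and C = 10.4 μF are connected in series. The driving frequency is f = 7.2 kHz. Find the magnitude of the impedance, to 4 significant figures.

8.374 Ω

ω = 2πf = 45240 rad/s
X_C = 1/(ωC) = 2.125 Ω
Z = 8.100 − j2.125 Ω
|Z| = √(8.100² + 2.125²) = 8.374 Ω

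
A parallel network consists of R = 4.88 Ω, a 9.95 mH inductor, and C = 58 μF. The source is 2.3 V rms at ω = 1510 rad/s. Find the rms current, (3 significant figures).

474 mA

X_L = ωL = 15.0 Ω
X_C = 1/(ωC) = 11.4 Ω
Parallel: admittances add. Y = 1/R + 1/(jωL) + jωC
Y = (0.205 + j0.0210) S
|Y| = 0.206 S → |Z| = 1/|Y| = 4.85 Ω, ∠Z = −∠Y = -5.86°
I = V/|Z| = 2.3/4.85 = 474 mA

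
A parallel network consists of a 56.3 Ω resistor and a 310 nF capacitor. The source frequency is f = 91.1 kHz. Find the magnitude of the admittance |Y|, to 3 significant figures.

ω = 2πf = 572400 rad/s
X_C = 1/(ωC) = 5.64 Ω
Parallel: admittances add. Y = 1/R + jωC
Y = (0.0178 + j0.177) S
|Y| = 0.178 S → |Z| = 1/|Y| = 5.61 Ω, ∠Z = −∠Y = -84.3°

178 mS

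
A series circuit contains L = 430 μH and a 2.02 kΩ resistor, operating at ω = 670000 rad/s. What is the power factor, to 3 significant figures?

0.990

X_L = ωL = 288 Ω
Z = 2020 + j288 Ω
|Z| = √(2020² + 288²) = 2040 Ω
∠Z = arctan(288/2020) = 8.12°
cos φ = cos(8.12°) = 0.990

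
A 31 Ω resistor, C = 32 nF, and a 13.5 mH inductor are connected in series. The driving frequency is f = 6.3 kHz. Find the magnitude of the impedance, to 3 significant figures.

257 Ω

ω = 2πf = 39580 rad/s
X_L = ωL = 534 Ω
X_C = 1/(ωC) = 789 Ω
Net reactance X = X_L − X_C = -255 Ω
Z = 31.0 − j255 Ω
|Z| = √(31.0² + 255²) = 257 Ω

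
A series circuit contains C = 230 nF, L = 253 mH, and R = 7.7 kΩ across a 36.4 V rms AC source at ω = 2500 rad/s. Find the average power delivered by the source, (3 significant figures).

X_L = ωL = 632 Ω
X_C = 1/(ωC) = 1740 Ω
Net reactance X = X_L − X_C = -1110 Ω
Z = 7700 − j1110 Ω
|Z| = √(7700² + 1110²) = 7780 Ω
∠Z = arctan(-1110/7700) = -8.18°
I = V/|Z| = 4.68 mA
P = VI cos φ = 36.4 × 0.00468 × cos(-8.18°) = 169 mW

169 mW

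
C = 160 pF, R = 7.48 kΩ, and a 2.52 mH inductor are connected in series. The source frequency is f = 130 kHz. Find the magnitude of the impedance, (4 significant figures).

ω = 2πf = 816800 rad/s
X_L = ωL = 2058 Ω
X_C = 1/(ωC) = 7652 Ω
Net reactance X = X_L − X_C = -5593 Ω
Z = 7480 − j5593 Ω
|Z| = √(7480² + 5593²) = 9340 Ω

9340 Ω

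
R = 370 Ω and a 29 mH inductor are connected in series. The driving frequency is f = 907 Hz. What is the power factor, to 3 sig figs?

0.913

ω = 2πf = 5699 rad/s
X_L = ωL = 165 Ω
Z = 370 + j165 Ω
|Z| = √(370² + 165²) = 405 Ω
∠Z = arctan(165/370) = 24.1°
cos φ = cos(24.1°) = 0.913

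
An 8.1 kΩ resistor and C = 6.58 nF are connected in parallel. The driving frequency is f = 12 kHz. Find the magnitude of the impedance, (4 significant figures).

ω = 2πf = 75400 rad/s
X_C = 1/(ωC) = 2016 Ω
Parallel: admittances add. Y = 1/R + jωC
Y = (0.0001235 + j0.0004961) S
|Y| = 0.0005113 S → |Z| = 1/|Y| = 1956 Ω, ∠Z = −∠Y = -76.03°

1956 Ω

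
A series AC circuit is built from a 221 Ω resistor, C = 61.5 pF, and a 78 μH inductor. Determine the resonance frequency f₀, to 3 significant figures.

2.30 MHz

ω₀ = 1/√(LC) = 1/√(7.8e-05 × 6.15e-11) = 1.444e+07 rad/s
f₀ = ω₀/(2π) = 2.30 MHz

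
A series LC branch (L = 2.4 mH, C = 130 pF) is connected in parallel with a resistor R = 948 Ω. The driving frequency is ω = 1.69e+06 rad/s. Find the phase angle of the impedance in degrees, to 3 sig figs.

-62.4°

X_L = ωL = 4060 Ω
X_C = 1/(ωC) = 4550 Ω
Branch 1: Z₁ = R = 948 Ω
Branch 2 (series LC): Z₂ = j(X_L − X_C) = −j496 Ω
Parallel: Z = Z₁Z₂/(Z₁+Z₂), |Z| = 439 Ω, ∠Z = -62.4°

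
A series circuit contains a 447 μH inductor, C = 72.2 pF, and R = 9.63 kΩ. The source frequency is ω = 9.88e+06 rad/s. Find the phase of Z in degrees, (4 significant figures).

17.38°

X_L = ωL = 4416 Ω
X_C = 1/(ωC) = 1402 Ω
Net reactance X = X_L − X_C = 3014 Ω
Z = 9630 + j3014 Ω
|Z| = √(9630² + 3014²) = 10090 Ω
∠Z = arctan(3014/9630) = 17.38°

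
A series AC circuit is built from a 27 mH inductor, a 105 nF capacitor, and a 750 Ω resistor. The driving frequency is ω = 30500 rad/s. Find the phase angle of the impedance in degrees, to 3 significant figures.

X_L = ωL = 824 Ω
X_C = 1/(ωC) = 312 Ω
Net reactance X = X_L − X_C = 511 Ω
Z = 750 + j511 Ω
|Z| = √(750² + 511²) = 908 Ω
∠Z = arctan(511/750) = 34.3°

34.3°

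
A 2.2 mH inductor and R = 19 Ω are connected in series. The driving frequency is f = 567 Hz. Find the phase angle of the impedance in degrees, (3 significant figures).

ω = 2πf = 3563 rad/s
X_L = ωL = 7.84 Ω
Z = 19.0 + j7.84 Ω
|Z| = √(19.0² + 7.84²) = 20.6 Ω
∠Z = arctan(7.84/19.0) = 22.4°

22.4°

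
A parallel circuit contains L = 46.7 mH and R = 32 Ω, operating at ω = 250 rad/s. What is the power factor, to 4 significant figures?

X_L = ωL = 11.67 Ω
Parallel: admittances add. Y = 1/R + 1/(jωL)
Y = (0.03125 − j0.08565) S
|Y| = 0.09118 S → |Z| = 1/|Y| = 10.97 Ω, ∠Z = −∠Y = 69.96°
cos φ = cos(69.96°) = 0.3427

0.3427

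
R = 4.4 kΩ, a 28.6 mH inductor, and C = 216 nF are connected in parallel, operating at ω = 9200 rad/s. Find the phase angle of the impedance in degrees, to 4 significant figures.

82.86°

X_L = ωL = 263.1 Ω
X_C = 1/(ωC) = 503.2 Ω
Parallel: admittances add. Y = 1/R + 1/(jωL) + jωC
Y = (0.0002273 − j0.001813) S
|Y| = 0.001828 S → |Z| = 1/|Y| = 547.2 Ω, ∠Z = −∠Y = 82.86°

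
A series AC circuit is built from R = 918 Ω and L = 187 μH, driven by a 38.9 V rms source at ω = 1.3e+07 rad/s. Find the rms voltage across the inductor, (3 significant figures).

36.4 V

X_L = ωL = 2430 Ω
Z = 918 + j2430 Ω
|Z| = √(918² + 2430²) = 2600 Ω
I = V/|Z| = 15.0 mA
V_L = I·|Z_L| = 0.0150 × 2430 = 36.4 V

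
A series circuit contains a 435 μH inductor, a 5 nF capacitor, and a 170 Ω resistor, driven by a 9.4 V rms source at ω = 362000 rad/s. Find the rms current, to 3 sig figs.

21.9 mA

X_L = ωL = 157 Ω
X_C = 1/(ωC) = 552 Ω
Net reactance X = X_L − X_C = -395 Ω
Z = 170 − j395 Ω
|Z| = √(170² + 395²) = 430 Ω
I = V/|Z| = 9.4/430 = 21.9 mA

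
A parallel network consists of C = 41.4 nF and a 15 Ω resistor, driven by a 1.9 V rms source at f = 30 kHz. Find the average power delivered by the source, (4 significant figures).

ω = 2πf = 188500 rad/s
X_C = 1/(ωC) = 128.1 Ω
Parallel: admittances add. Y = 1/R + jωC
Y = (0.06667 + j0.007804) S
|Y| = 0.06712 S → |Z| = 1/|Y| = 14.90 Ω, ∠Z = −∠Y = -6.676°
I = V/|Z| = 127.5 mA
P = VI cos φ = 1.9 × 0.1275 × cos(-6.676°) = 240.7 mW

240.7 mW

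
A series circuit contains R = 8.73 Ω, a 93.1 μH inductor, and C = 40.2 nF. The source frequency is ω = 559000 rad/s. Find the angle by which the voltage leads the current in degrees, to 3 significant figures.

40.8°

X_L = ωL = 52.0 Ω
X_C = 1/(ωC) = 44.5 Ω
Net reactance X = X_L − X_C = 7.54 Ω
Z = 8.73 + j7.54 Ω
|Z| = √(8.73² + 7.54²) = 11.5 Ω
∠Z = arctan(7.54/8.73) = 40.8°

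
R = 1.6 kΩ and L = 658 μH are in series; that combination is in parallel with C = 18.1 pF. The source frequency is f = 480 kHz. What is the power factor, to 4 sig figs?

0.7006

ω = 2πf = 3.016e+06 rad/s
X_L = ωL = 1984 Ω
X_C = 1/(ωC) = 18320 Ω
Branch 1 (R+jX_L): Z₁ = 1600 + j1984 Ω, |Z₁| = 2549 Ω
Branch 2 (−jX_C): Z₂ = −j18320 Ω
Parallel: Z = Z₁Z₂/(Z₁+Z₂), |Z| = 2845 Ω, ∠Z = 45.53°
cos φ = cos(45.53°) = 0.7006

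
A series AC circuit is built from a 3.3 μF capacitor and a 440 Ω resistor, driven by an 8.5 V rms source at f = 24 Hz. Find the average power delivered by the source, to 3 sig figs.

ω = 2πf = 150.8 rad/s
X_C = 1/(ωC) = 2010 Ω
Z = 440 − j2010 Ω
|Z| = √(440² + 2010²) = 2060 Ω
∠Z = arctan(-2010/440) = -77.6°
I = V/|Z| = 4.13 mA
P = VI cos φ = 8.5 × 0.00413 × cos(-77.6°) = 7.51 mW

7.51 mW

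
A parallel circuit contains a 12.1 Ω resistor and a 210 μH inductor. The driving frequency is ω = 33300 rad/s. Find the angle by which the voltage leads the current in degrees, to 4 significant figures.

X_L = ωL = 6.993 Ω
Parallel: admittances add. Y = 1/R + 1/(jωL)
Y = (0.08264 − j0.1430) S
|Y| = 0.1652 S → |Z| = 1/|Y| = 6.055 Ω, ∠Z = −∠Y = 59.97°

59.97°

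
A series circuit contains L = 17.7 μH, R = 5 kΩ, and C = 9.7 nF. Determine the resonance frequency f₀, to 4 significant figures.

ω₀ = 1/√(LC) = 1/√(1.77e-05 × 9.7e-09) = 2.413e+06 rad/s
f₀ = ω₀/(2π) = 384.1 kHz

384.1 kHz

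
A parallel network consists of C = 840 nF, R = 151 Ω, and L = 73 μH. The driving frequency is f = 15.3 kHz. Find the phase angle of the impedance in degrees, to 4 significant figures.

83.88°

ω = 2πf = 96130 rad/s
X_L = ωL = 7.018 Ω
X_C = 1/(ωC) = 12.38 Ω
Parallel: admittances add. Y = 1/R + 1/(jωL) + jωC
Y = (0.006623 − j0.06175) S
|Y| = 0.06210 S → |Z| = 1/|Y| = 16.10 Ω, ∠Z = −∠Y = 83.88°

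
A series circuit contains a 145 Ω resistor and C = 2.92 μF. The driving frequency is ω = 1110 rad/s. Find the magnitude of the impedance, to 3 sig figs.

X_C = 1/(ωC) = 309 Ω
Z = 145 − j309 Ω
|Z| = √(145² + 309²) = 341 Ω

341 Ω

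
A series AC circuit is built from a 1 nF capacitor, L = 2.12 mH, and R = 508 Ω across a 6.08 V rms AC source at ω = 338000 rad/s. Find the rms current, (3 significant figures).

2.64 mA

X_L = ωL = 717 Ω
X_C = 1/(ωC) = 2960 Ω
Net reactance X = X_L − X_C = -2240 Ω
Z = 508 − j2240 Ω
|Z| = √(508² + 2240²) = 2300 Ω
I = V/|Z| = 6.08/2300 = 2.64 mA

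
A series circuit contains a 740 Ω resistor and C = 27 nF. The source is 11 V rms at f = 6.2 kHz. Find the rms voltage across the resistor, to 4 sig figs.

6.756 V

ω = 2πf = 38960 rad/s
X_C = 1/(ωC) = 950.7 Ω
Z = 740.0 − j950.7 Ω
|Z| = √(740.0² + 950.7²) = 1205 Ω
I = V/|Z| = 9.130 mA
V_R = I·|Z_R| = 0.009130 × 740.0 = 6.756 V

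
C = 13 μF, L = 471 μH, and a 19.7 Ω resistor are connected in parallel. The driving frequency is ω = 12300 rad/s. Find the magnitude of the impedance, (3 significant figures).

X_L = ωL = 5.79 Ω
X_C = 1/(ωC) = 6.25 Ω
Parallel: admittances add. Y = 1/R + 1/(jωL) + jωC
Y = (0.0508 − j0.0127) S
|Y| = 0.0523 S → |Z| = 1/|Y| = 19.1 Ω, ∠Z = −∠Y = 14.1°

19.1 Ω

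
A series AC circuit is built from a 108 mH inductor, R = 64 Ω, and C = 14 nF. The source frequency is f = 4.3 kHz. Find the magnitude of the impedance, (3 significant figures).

282 Ω

ω = 2πf = 27020 rad/s
X_L = ωL = 2920 Ω
X_C = 1/(ωC) = 2640 Ω
Net reactance X = X_L − X_C = 274 Ω
Z = 64.0 + j274 Ω
|Z| = √(64.0² + 274²) = 282 Ω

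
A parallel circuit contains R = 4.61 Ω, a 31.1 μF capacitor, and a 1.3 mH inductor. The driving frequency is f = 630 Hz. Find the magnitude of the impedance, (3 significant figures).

ω = 2πf = 3958 rad/s
X_L = ωL = 5.15 Ω
X_C = 1/(ωC) = 8.12 Ω
Parallel: admittances add. Y = 1/R + 1/(jωL) + jωC
Y = (0.217 − j0.0712) S
|Y| = 0.228 S → |Z| = 1/|Y| = 4.38 Ω, ∠Z = −∠Y = 18.2°

4.38 Ω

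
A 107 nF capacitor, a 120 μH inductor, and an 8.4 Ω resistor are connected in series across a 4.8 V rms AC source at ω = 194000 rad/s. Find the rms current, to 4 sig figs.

182.7 mA

X_L = ωL = 23.28 Ω
X_C = 1/(ωC) = 48.17 Ω
Net reactance X = X_L − X_C = -24.89 Ω
Z = 8.400 − j24.89 Ω
|Z| = √(8.400² + 24.89²) = 26.27 Ω
I = V/|Z| = 4.8/26.27 = 182.7 mA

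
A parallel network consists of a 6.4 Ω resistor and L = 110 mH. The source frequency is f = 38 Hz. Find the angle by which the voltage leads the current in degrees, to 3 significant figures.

ω = 2πf = 238.8 rad/s
X_L = ωL = 26.3 Ω
Parallel: admittances add. Y = 1/R + 1/(jωL)
Y = (0.156 − j0.0381) S
|Y| = 0.161 S → |Z| = 1/|Y| = 6.22 Ω, ∠Z = −∠Y = 13.7°

13.7°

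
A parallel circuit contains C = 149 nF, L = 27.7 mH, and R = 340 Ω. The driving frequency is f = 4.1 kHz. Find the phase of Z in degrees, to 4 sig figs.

-39.64°

ω = 2πf = 25760 rad/s
X_L = ωL = 713.6 Ω
X_C = 1/(ωC) = 260.5 Ω
Parallel: admittances add. Y = 1/R + 1/(jωL) + jωC
Y = (0.002941 + j0.002437) S
|Y| = 0.003820 S → |Z| = 1/|Y| = 261.8 Ω, ∠Z = −∠Y = -39.64°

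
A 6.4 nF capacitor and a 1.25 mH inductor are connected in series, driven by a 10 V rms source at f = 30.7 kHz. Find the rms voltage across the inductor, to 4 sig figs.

4.238 V

ω = 2πf = 192900 rad/s
X_L = ωL = 241.1 Ω
X_C = 1/(ωC) = 810.0 Ω
Net reactance X = X_L − X_C = -568.9 Ω
Z = − j568.9 Ω
|Z| = √(0² + 568.9²) = 568.9 Ω
I = V/|Z| = 17.58 mA
V_L = I·|Z_L| = 0.01758 × 241.1 = 4.238 V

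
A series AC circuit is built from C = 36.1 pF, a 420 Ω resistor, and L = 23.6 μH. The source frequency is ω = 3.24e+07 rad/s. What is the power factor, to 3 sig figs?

0.978

X_L = ωL = 765 Ω
X_C = 1/(ωC) = 855 Ω
Net reactance X = X_L − X_C = -90.3 Ω
Z = 420 − j90.3 Ω
|Z| = √(420² + 90.3²) = 430 Ω
∠Z = arctan(-90.3/420) = -12.1°
cos φ = cos(-12.1°) = 0.978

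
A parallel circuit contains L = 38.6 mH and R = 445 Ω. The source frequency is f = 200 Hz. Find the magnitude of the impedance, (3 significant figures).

ω = 2πf = 1257 rad/s
X_L = ωL = 48.5 Ω
Parallel: admittances add. Y = 1/R + 1/(jωL)
Y = (0.00225 − j0.0206) S
|Y| = 0.0207 S → |Z| = 1/|Y| = 48.2 Ω, ∠Z = −∠Y = 83.8°

48.2 Ω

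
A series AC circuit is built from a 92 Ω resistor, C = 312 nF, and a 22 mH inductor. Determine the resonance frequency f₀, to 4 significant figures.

ω₀ = 1/√(LC) = 1/√(0.022 × 3.12e-07) = 12070 rad/s
f₀ = ω₀/(2π) = 1.921 kHz

1.921 kHz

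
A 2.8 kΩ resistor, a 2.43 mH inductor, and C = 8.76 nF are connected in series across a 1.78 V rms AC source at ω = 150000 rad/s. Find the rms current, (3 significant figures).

629 μA

X_L = ωL = 364 Ω
X_C = 1/(ωC) = 761 Ω
Net reactance X = X_L − X_C = -397 Ω
Z = 2800 − j397 Ω
|Z| = √(2800² + 397²) = 2830 Ω
I = V/|Z| = 1.78/2830 = 629 μA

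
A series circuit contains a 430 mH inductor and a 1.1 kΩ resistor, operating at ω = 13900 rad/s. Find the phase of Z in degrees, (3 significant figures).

79.6°

X_L = ωL = 5980 Ω
Z = 1100 + j5980 Ω
|Z| = √(1100² + 5980²) = 6080 Ω
∠Z = arctan(5980/1100) = 79.6°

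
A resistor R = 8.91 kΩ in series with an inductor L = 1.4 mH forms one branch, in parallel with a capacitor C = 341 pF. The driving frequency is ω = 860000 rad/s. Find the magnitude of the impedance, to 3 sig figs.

X_L = ωL = 1200 Ω
X_C = 1/(ωC) = 3410 Ω
Branch 1 (R+jX_L): Z₁ = 8910 + j1200 Ω, |Z₁| = 8990 Ω
Branch 2 (−jX_C): Z₂ = −j3410 Ω
Parallel: Z = Z₁Z₂/(Z₁+Z₂), |Z| = 3340 Ω, ∠Z = -68.4°

3340 Ω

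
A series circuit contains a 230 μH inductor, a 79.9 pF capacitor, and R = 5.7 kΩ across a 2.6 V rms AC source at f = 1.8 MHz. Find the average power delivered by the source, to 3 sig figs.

1.11 mW

ω = 2πf = 1.131e+07 rad/s
X_L = ωL = 2600 Ω
X_C = 1/(ωC) = 1110 Ω
Net reactance X = X_L − X_C = 1490 Ω
Z = 5700 + j1490 Ω
|Z| = √(5700² + 1490²) = 5890 Ω
∠Z = arctan(1490/5700) = 14.7°
I = V/|Z| = 441 μA
P = VI cos φ = 2.6 × 0.000441 × cos(14.7°) = 1.11 mW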